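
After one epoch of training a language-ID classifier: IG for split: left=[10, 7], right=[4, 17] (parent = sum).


Parent = [14, 24], H_parent = 0.9495
H_left = 0.9774 (n=17), H_right = 0.7025 (n=21)
H_children = (17/38)·0.9774 + (21/38)·0.7025 = 0.8255
IG = 0.9495 - 0.8255 = 0.124

0.124


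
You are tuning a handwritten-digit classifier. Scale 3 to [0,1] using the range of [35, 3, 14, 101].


min=3, max=101
(3-3)/(101-3) = 0/98 = 0.0

0.0


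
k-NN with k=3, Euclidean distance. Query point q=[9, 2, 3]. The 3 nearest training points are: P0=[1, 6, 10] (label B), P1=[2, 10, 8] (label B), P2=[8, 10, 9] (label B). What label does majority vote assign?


d(q,P0) = 11.3578  (label B)
d(q,P1) = 11.7473  (label B)
d(q,P2) = 10.0499  (label B)
Votes: A=0, B=3
Majority → B

B


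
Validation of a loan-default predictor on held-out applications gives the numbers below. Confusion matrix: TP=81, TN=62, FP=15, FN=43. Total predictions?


Total = TP + TN + FP + FN
= 81 + 62 + 15 + 43
= 201
(Predicted positive: 96, predicted negative: 105)

201


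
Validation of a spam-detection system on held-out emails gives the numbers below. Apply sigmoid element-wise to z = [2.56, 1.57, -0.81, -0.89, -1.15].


σ(2.56) = 1/(1+e^-2.56) = 0.9282
σ(1.57) = 1/(1+e^-1.57) = 0.8278
σ(-0.81) = 1/(1+e^0.81) = 0.3079
σ(-0.89) = 1/(1+e^0.89) = 0.2911
σ(-1.15) = 1/(1+e^1.15) = 0.2405
result = [0.9282, 0.8278, 0.3079, 0.2911, 0.2405]

[0.9282, 0.8278, 0.3079, 0.2911, 0.2405]


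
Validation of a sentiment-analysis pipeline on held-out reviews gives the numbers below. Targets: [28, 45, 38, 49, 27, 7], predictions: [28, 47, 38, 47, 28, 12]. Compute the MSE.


Squared errors: (28-28)²=0, (45-47)²=4, (38-38)²=0, (49-47)²=4, (27-28)²=1, (7-12)²=25
Sum = 34
MSE = 34/6 = 17/3

17/3


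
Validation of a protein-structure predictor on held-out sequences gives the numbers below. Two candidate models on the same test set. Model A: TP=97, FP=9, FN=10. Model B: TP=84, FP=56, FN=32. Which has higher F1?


Model A: P=97/106=0.9151, R=97/107=0.9065, F1=2PR/(P+R)=2TP/(2TP+FP+FN)=194/213=0.9108
Model B: P=84/140=0.6, R=84/116=0.7241, F1=2PR/(P+R)=2TP/(2TP+FP+FN)=168/256=0.6562
0.9108 > 0.6562 → Model A

Model A


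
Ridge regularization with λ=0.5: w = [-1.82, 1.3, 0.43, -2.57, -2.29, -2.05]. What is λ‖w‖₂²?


‖w‖₂² = (-1.82)² + (1.3)² + (0.43)² + (-2.57)² + (-2.29)² + (-2.05)²
     = 3.3124 + 1.69 + 0.1849 + 6.6049 + 5.2441 + 4.2025
     = 21.2388
λ·‖w‖₂² = 0.5·21.2388 = 10.6194

10.6194


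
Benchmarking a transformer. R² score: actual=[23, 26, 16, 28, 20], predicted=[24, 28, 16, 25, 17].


ȳ = 22.6
SS_res = Σ(y-ŷ)² = 23
SS_tot = Σ(y-ȳ)² = 91.2
R² = 1 - SS_res/SS_tot = 1 - 0.2522 = 0.7478

0.7478


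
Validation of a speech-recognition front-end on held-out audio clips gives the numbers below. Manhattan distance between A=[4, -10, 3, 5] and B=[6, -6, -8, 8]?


d = |4-6| + |-10+ 6| + |3+ 8| + |5-8|
  = 2 + 4 + 11 + 3
  = 20

20


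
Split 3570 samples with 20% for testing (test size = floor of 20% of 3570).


Test = ⌊3570·20/100⌋ = 714
Train = 3570 - 714 = 2856

Train: 2856, Test: 714


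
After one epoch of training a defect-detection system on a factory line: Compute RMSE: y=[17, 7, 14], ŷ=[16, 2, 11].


MSE = 35/3 = 11.6667
RMSE = √(35/3) = 3.4157

3.4157


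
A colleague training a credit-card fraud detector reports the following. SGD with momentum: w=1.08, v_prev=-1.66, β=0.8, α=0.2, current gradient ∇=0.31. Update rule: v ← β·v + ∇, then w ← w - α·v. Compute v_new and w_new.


v_new = 0.8·-1.66 + 0.31 = -1.328 + 0.31 = -1.018
w_new = 1.08 - 0.2·-1.018 = 1.08 + 0.2036 = 1.2836

v_new=-1.018, w_new=1.2836


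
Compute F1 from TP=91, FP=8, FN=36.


Precision = 91/99 = 0.9192
Recall = 91/127 = 0.7165
F1 = 2·P·R/(P+R) = 2·TP/(2·TP+FP+FN) = 182/(182+8+36) = 182/226 = 0.8053

0.8053


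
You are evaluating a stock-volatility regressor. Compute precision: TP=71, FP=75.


Precision = TP/(TP+FP)
= 71/(71+75)
= 71/146 = 48.63%

48.63%


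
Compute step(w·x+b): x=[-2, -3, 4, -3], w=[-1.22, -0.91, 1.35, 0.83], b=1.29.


z = (-2)·(-1.22) + (-3)·(-0.91) + (4)·(1.35) + (-3)·(0.83) + 1.29
  = 9.37
step(z) = 1 (z≥0)

1


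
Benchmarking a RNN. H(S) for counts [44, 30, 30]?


Probabilities: [44/104, 30/104, 30/104] ≈ [0.4231, 0.2885, 0.2885]
H = -((44/104)·log₂(44/104) + (30/104)·log₂(30/104) + (30/104)·log₂(30/104))
  = 1.5598 bits

1.5598 bits


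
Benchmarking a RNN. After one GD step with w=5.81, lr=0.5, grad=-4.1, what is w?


w_new = w - α·∇
= 5.81 - 0.5·-4.1
= 5.81 + 2.05
= 7.86

7.86


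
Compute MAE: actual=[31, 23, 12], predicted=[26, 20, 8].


Absolute errors: |31-26|=5, |23-20|=3, |12-8|=4
Sum = 12
MAE = 12/3 = 4

4


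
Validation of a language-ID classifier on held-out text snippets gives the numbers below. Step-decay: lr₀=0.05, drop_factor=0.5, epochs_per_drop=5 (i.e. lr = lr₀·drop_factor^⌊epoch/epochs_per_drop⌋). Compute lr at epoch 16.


n_drops = ⌊16/5⌋ = 3
lr = 0.05·0.5^3 = 0.05·0.125 = 0.00625

0.00625


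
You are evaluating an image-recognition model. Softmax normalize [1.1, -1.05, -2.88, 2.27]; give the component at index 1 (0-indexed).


Exponentials: e^1.1=3.0042, e^-1.05=0.3499, e^-2.88=0.0561, e^2.27=9.6794
Sum = 13.0896
Softmax = [0.2295, 0.0267, 0.0043, 0.7395]
p[1] = 0.3499/13.0896 = 0.0267

0.0267


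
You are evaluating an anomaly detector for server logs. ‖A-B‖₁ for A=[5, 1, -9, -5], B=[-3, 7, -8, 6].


d = |5+ 3| + |1-7| + |-9+ 8| + |-5-6|
  = 8 + 6 + 1 + 11
  = 26

26


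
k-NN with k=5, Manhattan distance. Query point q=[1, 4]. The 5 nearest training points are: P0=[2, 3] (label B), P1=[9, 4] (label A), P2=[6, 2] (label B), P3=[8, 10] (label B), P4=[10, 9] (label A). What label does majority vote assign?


d(q,P0) = 2  (label B)
d(q,P1) = 8  (label A)
d(q,P2) = 7  (label B)
d(q,P3) = 13  (label B)
d(q,P4) = 14  (label A)
Votes: A=2, B=3
Majority → B

B


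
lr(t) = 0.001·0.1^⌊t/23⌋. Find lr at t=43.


n_drops = ⌊43/23⌋ = 1
lr = 0.001·0.1^1 = 0.001·0.1 = 0.0001

0.0001


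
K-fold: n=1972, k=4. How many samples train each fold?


Fold size = 1972/4 = 493
Training per fold = 1972 - 493 = 1479

1479


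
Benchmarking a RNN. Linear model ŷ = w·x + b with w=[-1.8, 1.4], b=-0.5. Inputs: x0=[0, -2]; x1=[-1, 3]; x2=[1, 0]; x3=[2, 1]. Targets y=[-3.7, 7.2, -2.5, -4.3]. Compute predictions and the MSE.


ŷ0 = (-1.8)·(0) + (1.4)·(-2) - 0.5 = -3.3
ŷ1 = (-1.8)·(-1) + (1.4)·(3) - 0.5 = 5.5
ŷ2 = (-1.8)·(1) + (1.4)·(0) - 0.5 = -2.3
ŷ3 = (-1.8)·(2) + (1.4)·(1) - 0.5 = -2.7
errors² = [0.16, 2.89, 0.04, 2.56]
MSE = 5.6500/4 = 1.4125

1.4125


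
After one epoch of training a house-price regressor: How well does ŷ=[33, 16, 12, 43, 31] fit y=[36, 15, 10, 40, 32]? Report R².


ȳ = 26.6
SS_res = Σ(y-ŷ)² = 24
SS_tot = Σ(y-ȳ)² = 707.2
R² = 1 - SS_res/SS_tot = 1 - 0.0339 = 0.9661

0.9661


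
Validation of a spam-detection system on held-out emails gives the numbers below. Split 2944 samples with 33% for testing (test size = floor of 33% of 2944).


Test = ⌊2944·33/100⌋ = 971
Train = 2944 - 971 = 1973

Train: 1973, Test: 971


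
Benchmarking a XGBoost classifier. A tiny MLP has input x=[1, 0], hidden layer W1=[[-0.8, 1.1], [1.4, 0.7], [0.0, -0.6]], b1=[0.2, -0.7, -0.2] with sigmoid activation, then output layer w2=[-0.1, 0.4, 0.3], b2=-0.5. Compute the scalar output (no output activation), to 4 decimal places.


z1[0] = (-0.8)·(1) + (1.1)·(0) + 0.2 = -0.6
z1[1] = (1.4)·(1) + (0.7)·(0) - 0.7 = 0.7
z1[2] = (0.0)·(1) + (-0.6)·(0) - 0.2 = -0.2
h = sigmoid(z1) = [0.3543, 0.6682, 0.4502]
output = (-0.1)·(0.3543) + (0.4)·(0.6682) + (0.3)·(0.4502) - 0.5 = -0.1331

-0.1331


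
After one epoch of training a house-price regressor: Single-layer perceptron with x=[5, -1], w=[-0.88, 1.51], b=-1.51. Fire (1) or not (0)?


z = (5)·(-0.88) + (-1)·(1.51) - 1.51
  = -7.42
step(z) = 0 (z<0)

0


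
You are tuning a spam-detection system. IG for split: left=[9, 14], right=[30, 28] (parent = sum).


Parent = [39, 42], H_parent = 0.999
H_left = 0.9656 (n=23), H_right = 0.9991 (n=58)
H_children = (23/81)·0.9656 + (58/81)·0.9991 = 0.9896
IG = 0.999 - 0.9896 = 0.0094

0.0094


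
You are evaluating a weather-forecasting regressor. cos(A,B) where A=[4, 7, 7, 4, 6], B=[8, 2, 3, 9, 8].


A·B = 4·8 + 7·2 + 7·3 + 4·9 + 6·8 = 151
‖A‖ = √166 = 12.8841, ‖B‖ = √222 = 14.8997
cos = 151/(√166·√222) = 151/√36852 = 0.7866

0.7866


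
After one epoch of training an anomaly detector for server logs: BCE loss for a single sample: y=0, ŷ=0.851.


BCE = -[y·ln(p) + (1-y)·ln(1-p)]
= -0 - 1·ln(1-0.851)
= -ln(0.149) = 1.9038

1.9038


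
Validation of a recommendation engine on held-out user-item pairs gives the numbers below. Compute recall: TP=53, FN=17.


Recall = TP/(TP+FN)
= 53/(53+17)
= 53/70 = 75.71%

75.71%


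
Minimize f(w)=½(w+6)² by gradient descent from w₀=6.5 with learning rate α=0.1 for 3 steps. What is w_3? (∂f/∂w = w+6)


step 1: grad = 6.5+6 = 12.5; w = 6.5 - 0.1·(12.5) = 5.25
step 2: grad = 5.25+6 = 11.25; w = 5.25 - 0.1·(11.25) = 4.125
step 3: grad = 4.125+6 = 10.125; w = 4.125 - 0.1·(10.125) = 3.1125

3.1125


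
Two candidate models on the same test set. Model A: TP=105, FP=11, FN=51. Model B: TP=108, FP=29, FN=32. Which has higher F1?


Model A: P=105/116=0.9052, R=105/156=0.6731, F1=2PR/(P+R)=2TP/(2TP+FP+FN)=210/272=0.7721
Model B: P=108/137=0.7883, R=108/140=0.7714, F1=2PR/(P+R)=2TP/(2TP+FP+FN)=216/277=0.7798
0.7721 < 0.7798 → Model B

Model B


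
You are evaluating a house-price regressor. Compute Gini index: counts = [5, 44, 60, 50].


Probabilities: [5/159, 44/159, 60/159, 50/159] ≈ [0.0314, 0.2767, 0.3774, 0.3145]
Σpᵢ² = (25 + 1936 + 3600 + 2500)/159² = 8061/25281
Gini = 1 - Σpᵢ² = 1 - 8061/25281 = 0.6811

0.6811


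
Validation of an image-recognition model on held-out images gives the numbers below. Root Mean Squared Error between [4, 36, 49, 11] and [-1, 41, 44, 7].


MSE = 91/4 = 22.75
RMSE = √(91/4) = 4.7697

4.7697


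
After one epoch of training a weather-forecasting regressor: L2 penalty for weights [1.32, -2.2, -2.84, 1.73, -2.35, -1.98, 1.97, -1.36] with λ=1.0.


‖w‖₂² = (1.32)² + (-2.2)² + (-2.84)² + (1.73)² + (-2.35)² + (-1.98)² + (1.97)² + (-1.36)²
     = 1.7424 + 4.84 + 8.0656 + 2.9929 + 5.5225 + 3.9204 + 3.8809 + 1.8496
     = 32.8143
λ·‖w‖₂² = 1.0·32.8143 = 32.8143

32.8143


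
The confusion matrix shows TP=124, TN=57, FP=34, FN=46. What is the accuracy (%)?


Accuracy = (TP+TN)/(TP+TN+FP+FN)
= (124+57)/(261)
= 181/261 = 69.35%

69.35%


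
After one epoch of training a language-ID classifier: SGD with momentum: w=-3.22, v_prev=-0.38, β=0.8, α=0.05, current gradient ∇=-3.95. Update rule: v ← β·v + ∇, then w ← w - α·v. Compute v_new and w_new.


v_new = 0.8·-0.38 - 3.95 = -0.304 - 3.95 = -4.254
w_new = -3.22 - 0.05·-4.254 = -3.22 + 0.2127 = -3.0073

v_new=-4.254, w_new=-3.0073


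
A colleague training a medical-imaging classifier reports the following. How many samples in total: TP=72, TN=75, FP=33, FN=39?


Total = TP + TN + FP + FN
= 72 + 75 + 33 + 39
= 219
(Predicted positive: 105, predicted negative: 114)

219


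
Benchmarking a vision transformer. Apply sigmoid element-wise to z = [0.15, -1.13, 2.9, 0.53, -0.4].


σ(0.15) = 1/(1+e^-0.15) = 0.5374
σ(-1.13) = 1/(1+e^1.13) = 0.2442
σ(2.9) = 1/(1+e^-2.9) = 0.9478
σ(0.53) = 1/(1+e^-0.53) = 0.6295
σ(-0.4) = 1/(1+e^0.4) = 0.4013
result = [0.5374, 0.2442, 0.9478, 0.6295, 0.4013]

[0.5374, 0.2442, 0.9478, 0.6295, 0.4013]


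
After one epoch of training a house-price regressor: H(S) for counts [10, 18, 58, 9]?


Probabilities: [10/95, 18/95, 58/95, 9/95] ≈ [0.1053, 0.1895, 0.6105, 0.0947]
H = -((10/95)·log₂(10/95) + (18/95)·log₂(18/95) + (58/95)·log₂(58/95) + (9/95)·log₂(9/95))
  = 1.5533 bits

1.5533 bits


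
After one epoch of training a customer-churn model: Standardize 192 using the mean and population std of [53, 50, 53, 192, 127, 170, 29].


μ = 96.2857, σ = 60.8927
z = (192 - 96.2857)/60.8927 = 1.5719

1.5719


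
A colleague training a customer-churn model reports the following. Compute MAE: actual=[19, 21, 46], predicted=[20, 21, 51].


Absolute errors: |19-20|=1, |21-21|=0, |46-51|=5
Sum = 6
MAE = 6/3 = 2

2


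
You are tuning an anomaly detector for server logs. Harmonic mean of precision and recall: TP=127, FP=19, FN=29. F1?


Precision = 127/146 = 0.8699
Recall = 127/156 = 0.8141
F1 = 2·P·R/(P+R) = 2·TP/(2·TP+FP+FN) = 254/(254+19+29) = 254/302 = 0.8411

0.8411


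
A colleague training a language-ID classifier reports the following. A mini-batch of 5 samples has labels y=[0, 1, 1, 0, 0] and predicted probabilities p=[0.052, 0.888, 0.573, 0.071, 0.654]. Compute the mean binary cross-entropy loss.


L[0] = -ln(1-0.052) = -ln(0.948) = 0.0534
L[1] = -ln(0.888) = 0.1188
L[2] = -ln(0.573) = 0.5569
L[3] = -ln(1-0.071) = -ln(0.929) = 0.0736
L[4] = -ln(1-0.654) = -ln(0.346) = 1.0613
mean = (0.0534 + 0.1188 + 0.5569 + 0.0736 + 1.0613)/5 = 0.3728

0.3728


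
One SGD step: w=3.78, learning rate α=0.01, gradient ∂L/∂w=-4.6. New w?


w_new = w - α·∇
= 3.78 - 0.01·-4.6
= 3.78 + 0.046
= 3.826

3.826


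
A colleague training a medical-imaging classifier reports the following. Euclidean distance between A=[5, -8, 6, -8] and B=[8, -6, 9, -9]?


d = √((5-8)² + (-8+ 6)² + (6-9)² + (-8+ 9)²)
  = √(9 + 4 + 9 + 1)
  = √23 = 4.7958

4.7958


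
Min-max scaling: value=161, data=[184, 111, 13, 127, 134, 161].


min=13, max=184
(161-13)/(184-13) = 148/171 = 0.8655

0.8655


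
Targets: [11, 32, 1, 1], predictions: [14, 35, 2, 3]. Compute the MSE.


Squared errors: (11-14)²=9, (32-35)²=9, (1-2)²=1, (1-3)²=4
Sum = 23
MSE = 23/4 = 23/4

23/4


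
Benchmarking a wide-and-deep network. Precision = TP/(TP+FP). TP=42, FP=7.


Precision = TP/(TP+FP)
= 42/(42+7)
= 42/49 = 85.71%

85.71%


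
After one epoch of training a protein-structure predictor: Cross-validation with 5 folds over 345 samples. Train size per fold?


Fold size = 345/5 = 69
Training per fold = 345 - 69 = 276

276


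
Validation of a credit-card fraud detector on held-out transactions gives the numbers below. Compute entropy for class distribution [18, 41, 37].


Probabilities: [18/96, 41/96, 37/96] ≈ [0.1875, 0.4271, 0.3854]
H = -((18/96)·log₂(18/96) + (41/96)·log₂(41/96) + (37/96)·log₂(37/96))
  = 1.5072 bits

1.5072 bits


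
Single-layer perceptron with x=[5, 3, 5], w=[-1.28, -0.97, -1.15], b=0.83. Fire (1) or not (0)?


z = (5)·(-1.28) + (3)·(-0.97) + (5)·(-1.15) + 0.83
  = -14.23
step(z) = 0 (z<0)

0


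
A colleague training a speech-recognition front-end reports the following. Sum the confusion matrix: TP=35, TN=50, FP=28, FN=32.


Total = TP + TN + FP + FN
= 35 + 50 + 28 + 32
= 145
(Predicted positive: 63, predicted negative: 82)

145


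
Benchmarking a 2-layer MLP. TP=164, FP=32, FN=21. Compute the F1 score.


Precision = 164/196 = 0.8367
Recall = 164/185 = 0.8865
F1 = 2·P·R/(P+R) = 2·TP/(2·TP+FP+FN) = 328/(328+32+21) = 328/381 = 0.8609

0.8609


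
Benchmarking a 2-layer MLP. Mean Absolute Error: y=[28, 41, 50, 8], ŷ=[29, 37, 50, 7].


Absolute errors: |28-29|=1, |41-37|=4, |50-50|=0, |8-7|=1
Sum = 6
MAE = 6/4 = 3/2

3/2


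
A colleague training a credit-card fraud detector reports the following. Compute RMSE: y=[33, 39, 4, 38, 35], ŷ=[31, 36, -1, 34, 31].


MSE = 70/5 = 14
RMSE = √(70/5) = 3.7417

3.7417


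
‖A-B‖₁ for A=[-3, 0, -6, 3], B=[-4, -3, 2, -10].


d = |-3+ 4| + |0+ 3| + |-6-2| + |3+ 10|
  = 1 + 3 + 8 + 13
  = 25

25


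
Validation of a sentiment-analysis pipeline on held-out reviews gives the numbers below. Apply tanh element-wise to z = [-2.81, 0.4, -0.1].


tanh(-2.81) = -0.9928
tanh(0.4) = 0.3799
tanh(-0.1) = -0.0997
result = [-0.9928, 0.3799, -0.0997]

[-0.9928, 0.3799, -0.0997]


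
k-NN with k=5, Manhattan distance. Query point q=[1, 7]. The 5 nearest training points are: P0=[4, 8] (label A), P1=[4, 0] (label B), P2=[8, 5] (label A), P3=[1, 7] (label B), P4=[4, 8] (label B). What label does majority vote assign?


d(q,P0) = 4  (label A)
d(q,P1) = 10  (label B)
d(q,P2) = 9  (label A)
d(q,P3) = 0  (label B)
d(q,P4) = 4  (label B)
Votes: A=2, B=3
Majority → B

B


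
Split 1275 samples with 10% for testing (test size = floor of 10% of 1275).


Test = ⌊1275·10/100⌋ = 127
Train = 1275 - 127 = 1148

Train: 1148, Test: 127


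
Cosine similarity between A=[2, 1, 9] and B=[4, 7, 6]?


A·B = 2·4 + 1·7 + 9·6 = 69
‖A‖ = √86 = 9.2736, ‖B‖ = √101 = 10.0499
cos = 69/(√86·√101) = 69/√8686 = 0.7404

0.7404


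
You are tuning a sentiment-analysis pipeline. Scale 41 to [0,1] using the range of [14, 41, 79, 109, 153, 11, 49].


min=11, max=153
(41-11)/(153-11) = 30/142 = 0.2113

0.2113


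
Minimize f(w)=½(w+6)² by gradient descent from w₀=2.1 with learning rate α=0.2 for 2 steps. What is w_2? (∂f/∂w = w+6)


step 1: grad = 2.1+6 = 8.1; w = 2.1 - 0.2·(8.1) = 0.48
step 2: grad = 0.48+6 = 6.48; w = 0.48 - 0.2·(6.48) = -0.816

-0.816


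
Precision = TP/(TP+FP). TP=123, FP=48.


Precision = TP/(TP+FP)
= 123/(123+48)
= 123/171 = 71.93%

71.93%


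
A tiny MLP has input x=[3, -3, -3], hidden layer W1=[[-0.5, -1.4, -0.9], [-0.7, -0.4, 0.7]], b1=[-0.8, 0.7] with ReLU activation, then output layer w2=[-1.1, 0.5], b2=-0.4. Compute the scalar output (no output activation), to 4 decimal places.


z1[0] = (-0.5)·(3) + (-1.4)·(-3) + (-0.9)·(-3) - 0.8 = 4.6
z1[1] = (-0.7)·(3) + (-0.4)·(-3) + (0.7)·(-3) + 0.7 = -2.3
h = ReLU(z1) = [4.6, 0.0]
output = (-1.1)·(4.6) + (0.5)·(0.0) - 0.4 = -5.46

-5.46


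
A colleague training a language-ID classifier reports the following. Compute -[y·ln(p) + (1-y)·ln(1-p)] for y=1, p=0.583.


BCE = -[y·ln(p) + (1-y)·ln(1-p)]
= -1·ln(0.583) - 0
= -ln(0.583) = 0.5396

0.5396


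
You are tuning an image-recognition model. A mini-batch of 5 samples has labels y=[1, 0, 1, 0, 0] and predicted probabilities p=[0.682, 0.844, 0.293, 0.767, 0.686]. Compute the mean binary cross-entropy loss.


L[0] = -ln(0.682) = 0.3827
L[1] = -ln(1-0.844) = -ln(0.156) = 1.8579
L[2] = -ln(0.293) = 1.2276
L[3] = -ln(1-0.767) = -ln(0.233) = 1.4567
L[4] = -ln(1-0.686) = -ln(0.314) = 1.1584
mean = (0.3827 + 1.8579 + 1.2276 + 1.4567 + 1.1584)/5 = 1.2167

1.2167


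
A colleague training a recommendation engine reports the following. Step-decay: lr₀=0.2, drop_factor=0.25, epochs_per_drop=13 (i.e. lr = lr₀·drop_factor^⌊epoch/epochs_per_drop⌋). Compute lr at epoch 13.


n_drops = ⌊13/13⌋ = 1
lr = 0.2·0.25^1 = 0.2·0.25 = 0.05

0.05


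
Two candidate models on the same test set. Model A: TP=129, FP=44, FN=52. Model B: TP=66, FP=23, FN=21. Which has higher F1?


Model A: P=129/173=0.7457, R=129/181=0.7127, F1=2PR/(P+R)=2TP/(2TP+FP+FN)=258/354=0.7288
Model B: P=66/89=0.7416, R=66/87=0.7586, F1=2PR/(P+R)=2TP/(2TP+FP+FN)=132/176=0.75
0.7288 < 0.75 → Model B

Model B


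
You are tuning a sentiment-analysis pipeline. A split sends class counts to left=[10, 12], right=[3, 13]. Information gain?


Parent = [13, 25], H_parent = 0.9268
H_left = 0.994 (n=22), H_right = 0.6962 (n=16)
H_children = (22/38)·0.994 + (16/38)·0.6962 = 0.8686
IG = 0.9268 - 0.8686 = 0.0582

0.0582


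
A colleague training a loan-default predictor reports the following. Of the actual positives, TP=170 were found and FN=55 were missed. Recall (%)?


Recall = TP/(TP+FN)
= 170/(170+55)
= 170/225 = 75.56%

75.56%


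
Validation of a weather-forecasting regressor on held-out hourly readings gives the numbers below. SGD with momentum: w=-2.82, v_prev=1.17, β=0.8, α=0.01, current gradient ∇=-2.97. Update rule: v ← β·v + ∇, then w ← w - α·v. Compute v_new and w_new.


v_new = 0.8·1.17 - 2.97 = 0.936 - 2.97 = -2.034
w_new = -2.82 - 0.01·-2.034 = -2.82 + 0.02034 = -2.79966

v_new=-2.034, w_new=-2.79966


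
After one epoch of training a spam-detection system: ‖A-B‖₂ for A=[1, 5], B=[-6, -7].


d = √((1+ 6)² + (5+ 7)²)
  = √(49 + 144)
  = √193 = 13.8924

13.8924


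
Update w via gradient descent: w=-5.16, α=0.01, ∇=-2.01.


w_new = w - α·∇
= -5.16 - 0.01·-2.01
= -5.16 + 0.0201
= -5.1399

-5.1399


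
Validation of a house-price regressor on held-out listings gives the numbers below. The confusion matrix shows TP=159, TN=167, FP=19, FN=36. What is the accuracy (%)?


Accuracy = (TP+TN)/(TP+TN+FP+FN)
= (159+167)/(381)
= 326/381 = 85.56%

85.56%


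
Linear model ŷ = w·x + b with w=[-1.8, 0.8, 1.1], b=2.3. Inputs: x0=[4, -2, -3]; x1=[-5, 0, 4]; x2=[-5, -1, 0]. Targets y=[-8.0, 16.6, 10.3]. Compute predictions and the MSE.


ŷ0 = (-1.8)·(4) + (0.8)·(-2) + (1.1)·(-3) + 2.3 = -9.8
ŷ1 = (-1.8)·(-5) + (0.8)·(0) + (1.1)·(4) + 2.3 = 15.7
ŷ2 = (-1.8)·(-5) + (0.8)·(-1) + (1.1)·(0) + 2.3 = 10.5
errors² = [3.24, 0.81, 0.04]
MSE = 4.0900/3 = 1.3633

1.3633


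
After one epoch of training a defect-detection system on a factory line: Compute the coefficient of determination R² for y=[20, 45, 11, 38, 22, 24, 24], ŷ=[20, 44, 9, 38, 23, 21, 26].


ȳ = 26.2857
SS_res = Σ(y-ŷ)² = 19
SS_tot = Σ(y-ȳ)² = 789.43
R² = 1 - SS_res/SS_tot = 1 - 0.0241 = 0.9759

0.9759


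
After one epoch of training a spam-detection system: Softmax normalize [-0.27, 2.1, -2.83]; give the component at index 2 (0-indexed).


Exponentials: e^-0.27=0.7634, e^2.1=8.1662, e^-2.83=0.059
Sum = 8.9886
Softmax = [0.0849, 0.9085, 0.0066]
p[2] = 0.059/8.9886 = 0.0066

0.0066


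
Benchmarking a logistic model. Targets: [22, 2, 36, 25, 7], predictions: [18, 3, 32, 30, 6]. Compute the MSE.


Squared errors: (22-18)²=16, (2-3)²=1, (36-32)²=16, (25-30)²=25, (7-6)²=1
Sum = 59
MSE = 59/5 = 59/5

59/5


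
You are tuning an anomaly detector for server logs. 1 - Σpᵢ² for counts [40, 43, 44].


Probabilities: [40/127, 43/127, 44/127] ≈ [0.315, 0.3386, 0.3465]
Σpᵢ² = (1600 + 1849 + 1936)/127² = 5385/16129
Gini = 1 - Σpᵢ² = 1 - 5385/16129 = 0.6661

0.6661


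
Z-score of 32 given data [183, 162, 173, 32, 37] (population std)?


μ = 117.4, σ = 68.0312
z = (32 - 117.4)/68.0312 = -1.2553

-1.2553


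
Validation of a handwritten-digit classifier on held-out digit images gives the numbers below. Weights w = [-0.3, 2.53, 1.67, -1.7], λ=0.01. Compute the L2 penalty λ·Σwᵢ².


‖w‖₂² = (-0.3)² + (2.53)² + (1.67)² + (-1.7)²
     = 0.09 + 6.4009 + 2.7889 + 2.89
     = 12.1698
λ·‖w‖₂² = 0.01·12.1698 = 0.121698

0.121698


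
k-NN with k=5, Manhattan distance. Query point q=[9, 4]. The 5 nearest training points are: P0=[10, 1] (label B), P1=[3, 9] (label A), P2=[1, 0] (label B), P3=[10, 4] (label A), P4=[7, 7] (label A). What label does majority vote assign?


d(q,P0) = 4  (label B)
d(q,P1) = 11  (label A)
d(q,P2) = 12  (label B)
d(q,P3) = 1  (label A)
d(q,P4) = 5  (label A)
Votes: A=3, B=2
Majority → A

A


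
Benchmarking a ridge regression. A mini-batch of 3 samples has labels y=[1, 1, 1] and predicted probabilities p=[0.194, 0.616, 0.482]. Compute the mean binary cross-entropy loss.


L[0] = -ln(0.194) = 1.6399
L[1] = -ln(0.616) = 0.4845
L[2] = -ln(0.482) = 0.7298
mean = (1.6399 + 0.4845 + 0.7298)/3 = 0.9514

0.9514


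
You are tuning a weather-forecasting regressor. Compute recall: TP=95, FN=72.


Recall = TP/(TP+FN)
= 95/(95+72)
= 95/167 = 56.89%

56.89%


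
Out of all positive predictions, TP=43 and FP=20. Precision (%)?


Precision = TP/(TP+FP)
= 43/(43+20)
= 43/63 = 68.25%

68.25%


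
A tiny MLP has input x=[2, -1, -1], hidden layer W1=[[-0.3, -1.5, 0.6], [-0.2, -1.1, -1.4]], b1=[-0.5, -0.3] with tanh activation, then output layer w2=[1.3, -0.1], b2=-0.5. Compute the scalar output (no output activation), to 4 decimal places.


z1[0] = (-0.3)·(2) + (-1.5)·(-1) + (0.6)·(-1) - 0.5 = -0.2
z1[1] = (-0.2)·(2) + (-1.1)·(-1) + (-1.4)·(-1) - 0.3 = 1.8
h = tanh(z1) = [-0.1974, 0.9468]
output = (1.3)·(-0.1974) + (-0.1)·(0.9468) - 0.5 = -0.8513

-0.8513


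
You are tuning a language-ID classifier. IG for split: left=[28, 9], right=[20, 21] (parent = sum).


Parent = [48, 30], H_parent = 0.9612
H_left = 0.8004 (n=37), H_right = 0.9996 (n=41)
H_children = (37/78)·0.8004 + (41/78)·0.9996 = 0.9051
IG = 0.9612 - 0.9051 = 0.0561

0.0561


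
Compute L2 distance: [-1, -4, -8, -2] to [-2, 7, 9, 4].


d = √((-1+ 2)² + (-4-7)² + (-8-9)² + (-2-4)²)
  = √(1 + 121 + 289 + 36)
  = √447 = 21.1424

21.1424


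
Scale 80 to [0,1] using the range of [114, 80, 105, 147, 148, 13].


min=13, max=148
(80-13)/(148-13) = 67/135 = 0.4963

0.4963


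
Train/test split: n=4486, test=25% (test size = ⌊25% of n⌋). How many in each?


Test = ⌊4486·25/100⌋ = 1121
Train = 4486 - 1121 = 3365

Train: 3365, Test: 1121


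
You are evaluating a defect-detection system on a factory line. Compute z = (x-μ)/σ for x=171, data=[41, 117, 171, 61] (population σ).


μ = 97.5, σ = 50.7617
z = (171 - 97.5)/50.7617 = 1.4479

1.4479


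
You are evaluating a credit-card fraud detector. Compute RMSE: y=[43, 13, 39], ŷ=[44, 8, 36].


MSE = 35/3 = 11.6667
RMSE = √(35/3) = 3.4157

3.4157


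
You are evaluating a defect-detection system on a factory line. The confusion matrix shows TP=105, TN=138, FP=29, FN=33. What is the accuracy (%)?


Accuracy = (TP+TN)/(TP+TN+FP+FN)
= (105+138)/(305)
= 243/305 = 79.67%

79.67%


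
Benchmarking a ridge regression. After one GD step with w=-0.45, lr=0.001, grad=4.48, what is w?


w_new = w - α·∇
= -0.45 - 0.001·4.48
= -0.45 - 0.00448
= -0.45448

-0.45448


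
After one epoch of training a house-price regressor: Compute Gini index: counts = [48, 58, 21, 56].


Probabilities: [48/183, 58/183, 21/183, 56/183] ≈ [0.2623, 0.3169, 0.1148, 0.306]
Σpᵢ² = (2304 + 3364 + 441 + 3136)/183² = 9245/33489
Gini = 1 - Σpᵢ² = 1 - 9245/33489 = 0.7239

0.7239


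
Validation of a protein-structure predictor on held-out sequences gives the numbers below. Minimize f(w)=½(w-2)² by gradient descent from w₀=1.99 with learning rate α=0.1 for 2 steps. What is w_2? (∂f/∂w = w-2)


step 1: grad = 1.99-2 = -0.01; w = 1.99 - 0.1·(-0.01) = 1.991
step 2: grad = 1.991-2 = -0.009; w = 1.991 - 0.1·(-0.009) = 1.9919

1.9919


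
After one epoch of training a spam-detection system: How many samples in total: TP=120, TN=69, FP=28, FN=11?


Total = TP + TN + FP + FN
= 120 + 69 + 28 + 11
= 228
(Predicted positive: 148, predicted negative: 80)

228


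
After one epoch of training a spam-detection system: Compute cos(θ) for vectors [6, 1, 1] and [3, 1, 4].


A·B = 6·3 + 1·1 + 1·4 = 23
‖A‖ = √38 = 6.1644, ‖B‖ = √26 = 5.099
cos = 23/(√38·√26) = 23/√988 = 0.7317

0.7317


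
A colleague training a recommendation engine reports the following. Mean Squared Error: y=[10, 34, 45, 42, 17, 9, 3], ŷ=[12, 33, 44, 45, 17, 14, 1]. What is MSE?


Squared errors: (10-12)²=4, (34-33)²=1, (45-44)²=1, (42-45)²=9, (17-17)²=0, (9-14)²=25, (3-1)²=4
Sum = 44
MSE = 44/7 = 44/7

44/7


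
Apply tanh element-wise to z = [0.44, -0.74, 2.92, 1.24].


tanh(0.44) = 0.4136
tanh(-0.74) = -0.6291
tanh(2.92) = 0.9942
tanh(1.24) = 0.8455
result = [0.4136, -0.6291, 0.9942, 0.8455]

[0.4136, -0.6291, 0.9942, 0.8455]


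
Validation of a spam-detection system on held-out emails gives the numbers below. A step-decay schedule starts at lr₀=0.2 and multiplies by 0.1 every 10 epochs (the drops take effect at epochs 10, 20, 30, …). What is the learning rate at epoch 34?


n_drops = ⌊34/10⌋ = 3
lr = 0.2·0.1^3 = 0.2·0.001 = 0.0002

0.0002


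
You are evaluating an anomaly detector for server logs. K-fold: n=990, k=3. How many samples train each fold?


Fold size = 990/3 = 330
Training per fold = 990 - 330 = 660

660


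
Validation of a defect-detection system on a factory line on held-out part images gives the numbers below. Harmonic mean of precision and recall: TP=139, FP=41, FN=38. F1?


Precision = 139/180 = 0.7722
Recall = 139/177 = 0.7853
F1 = 2·P·R/(P+R) = 2·TP/(2·TP+FP+FN) = 278/(278+41+38) = 278/357 = 0.7787

0.7787


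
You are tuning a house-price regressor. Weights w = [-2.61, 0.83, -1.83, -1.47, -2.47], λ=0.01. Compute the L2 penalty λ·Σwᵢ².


‖w‖₂² = (-2.61)² + (0.83)² + (-1.83)² + (-1.47)² + (-2.47)²
     = 6.8121 + 0.6889 + 3.3489 + 2.1609 + 6.1009
     = 19.1117
λ·‖w‖₂² = 0.01·19.1117 = 0.191117

0.191117


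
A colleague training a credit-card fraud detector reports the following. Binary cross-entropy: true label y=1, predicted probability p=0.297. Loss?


BCE = -[y·ln(p) + (1-y)·ln(1-p)]
= -1·ln(0.297) - 0
= -ln(0.297) = 1.214

1.214


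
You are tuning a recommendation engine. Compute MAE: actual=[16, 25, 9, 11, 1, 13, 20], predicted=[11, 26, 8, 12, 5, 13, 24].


Absolute errors: |16-11|=5, |25-26|=1, |9-8|=1, |11-12|=1, |1-5|=4, |13-13|=0, |20-24|=4
Sum = 16
MAE = 16/7 = 16/7

16/7


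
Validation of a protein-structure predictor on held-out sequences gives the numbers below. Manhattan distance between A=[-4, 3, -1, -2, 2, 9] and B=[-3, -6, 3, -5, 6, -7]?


d = |-4+ 3| + |3+ 6| + |-1-3| + |-2+ 5| + |2-6| + |9+ 7|
  = 1 + 9 + 4 + 3 + 4 + 16
  = 37

37


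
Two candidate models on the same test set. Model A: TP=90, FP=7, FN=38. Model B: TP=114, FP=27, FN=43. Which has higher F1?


Model A: P=90/97=0.9278, R=90/128=0.7031, F1=2PR/(P+R)=2TP/(2TP+FP+FN)=180/225=0.8
Model B: P=114/141=0.8085, R=114/157=0.7261, F1=2PR/(P+R)=2TP/(2TP+FP+FN)=228/298=0.7651
0.8 > 0.7651 → Model A

Model A


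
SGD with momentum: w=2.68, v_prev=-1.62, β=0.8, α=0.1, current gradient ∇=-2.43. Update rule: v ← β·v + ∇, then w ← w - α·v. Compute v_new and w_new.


v_new = 0.8·-1.62 - 2.43 = -1.296 - 2.43 = -3.726
w_new = 2.68 - 0.1·-3.726 = 2.68 + 0.3726 = 3.0526

v_new=-3.726, w_new=3.0526


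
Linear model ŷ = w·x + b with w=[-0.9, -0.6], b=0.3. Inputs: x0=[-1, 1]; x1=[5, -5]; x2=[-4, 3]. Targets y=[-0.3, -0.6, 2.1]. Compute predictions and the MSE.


ŷ0 = (-0.9)·(-1) + (-0.6)·(1) + 0.3 = 0.6
ŷ1 = (-0.9)·(5) + (-0.6)·(-5) + 0.3 = -1.2
ŷ2 = (-0.9)·(-4) + (-0.6)·(3) + 0.3 = 2.1
errors² = [0.81, 0.36, 0.0]
MSE = 1.1700/3 = 0.39

0.39


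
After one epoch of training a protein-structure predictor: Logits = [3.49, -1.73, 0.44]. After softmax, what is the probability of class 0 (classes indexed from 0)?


Exponentials: e^3.49=32.7859, e^-1.73=0.1773, e^0.44=1.5527
Sum = 34.5159
Softmax = [0.9499, 0.0051, 0.045]
p[0] = 32.7859/34.5159 = 0.9499

0.9499


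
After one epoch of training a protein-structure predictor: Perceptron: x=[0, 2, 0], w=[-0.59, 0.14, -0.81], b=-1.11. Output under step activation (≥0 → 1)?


z = (0)·(-0.59) + (2)·(0.14) + (0)·(-0.81) - 1.11
  = -0.83
step(z) = 0 (z<0)

0


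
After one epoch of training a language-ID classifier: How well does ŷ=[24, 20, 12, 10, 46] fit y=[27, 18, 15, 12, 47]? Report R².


ȳ = 23.8
SS_res = Σ(y-ŷ)² = 27
SS_tot = Σ(y-ȳ)² = 798.8
R² = 1 - SS_res/SS_tot = 1 - 0.0338 = 0.9662

0.9662


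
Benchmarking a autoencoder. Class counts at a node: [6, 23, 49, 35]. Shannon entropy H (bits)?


Probabilities: [6/113, 23/113, 49/113, 35/113] ≈ [0.0531, 0.2035, 0.4336, 0.3097]
H = -((6/113)·log₂(6/113) + (23/113)·log₂(23/113) + (49/113)·log₂(49/113) + (35/113)·log₂(35/113))
  = 1.7388 bits

1.7388 bits


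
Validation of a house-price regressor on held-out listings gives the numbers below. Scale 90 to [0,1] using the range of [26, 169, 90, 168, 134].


min=26, max=169
(90-26)/(169-26) = 64/143 = 0.4476

0.4476


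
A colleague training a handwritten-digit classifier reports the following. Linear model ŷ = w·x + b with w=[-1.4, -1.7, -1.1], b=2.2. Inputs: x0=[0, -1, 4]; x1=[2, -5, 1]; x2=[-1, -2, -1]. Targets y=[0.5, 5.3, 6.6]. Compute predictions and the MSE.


ŷ0 = (-1.4)·(0) + (-1.7)·(-1) + (-1.1)·(4) + 2.2 = -0.5
ŷ1 = (-1.4)·(2) + (-1.7)·(-5) + (-1.1)·(1) + 2.2 = 6.8
ŷ2 = (-1.4)·(-1) + (-1.7)·(-2) + (-1.1)·(-1) + 2.2 = 8.1
errors² = [1.0, 2.25, 2.25]
MSE = 5.5000/3 = 1.8333

1.8333


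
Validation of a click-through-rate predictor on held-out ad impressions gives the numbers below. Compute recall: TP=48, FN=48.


Recall = TP/(TP+FN)
= 48/(48+48)
= 48/96 = 50.0%

50.0%


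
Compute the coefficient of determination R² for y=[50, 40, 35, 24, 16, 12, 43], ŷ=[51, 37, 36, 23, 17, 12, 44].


ȳ = 31.4286
SS_res = Σ(y-ŷ)² = 14
SS_tot = Σ(y-ȳ)² = 1235.71
R² = 1 - SS_res/SS_tot = 1 - 0.0113 = 0.9887

0.9887


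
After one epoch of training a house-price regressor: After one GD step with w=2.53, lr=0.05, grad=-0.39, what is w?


w_new = w - α·∇
= 2.53 - 0.05·-0.39
= 2.53 + 0.0195
= 2.5495

2.5495


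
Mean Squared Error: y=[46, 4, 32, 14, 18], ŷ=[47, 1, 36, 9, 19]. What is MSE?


Squared errors: (46-47)²=1, (4-1)²=9, (32-36)²=16, (14-9)²=25, (18-19)²=1
Sum = 52
MSE = 52/5 = 52/5

52/5


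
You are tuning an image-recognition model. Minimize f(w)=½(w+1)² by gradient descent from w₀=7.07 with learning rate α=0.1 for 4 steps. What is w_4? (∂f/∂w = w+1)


step 1: grad = 7.07+1 = 8.07; w = 7.07 - 0.1·(8.07) = 6.263
step 2: grad = 6.263+1 = 7.263; w = 6.263 - 0.1·(7.263) = 5.5367
step 3: grad = 5.5367+1 = 6.5367; w = 5.5367 - 0.1·(6.5367) = 4.88303
step 4: grad = 4.88303+1 = 5.88303; w = 4.88303 - 0.1·(5.88303) = 4.294727

4.294727


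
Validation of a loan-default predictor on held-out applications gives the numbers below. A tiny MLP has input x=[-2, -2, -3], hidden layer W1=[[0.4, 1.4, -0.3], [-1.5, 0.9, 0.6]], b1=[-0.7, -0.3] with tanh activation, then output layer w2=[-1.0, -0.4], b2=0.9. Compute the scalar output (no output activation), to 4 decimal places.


z1[0] = (0.4)·(-2) + (1.4)·(-2) + (-0.3)·(-3) - 0.7 = -3.4
z1[1] = (-1.5)·(-2) + (0.9)·(-2) + (0.6)·(-3) - 0.3 = -0.9
h = tanh(z1) = [-0.9978, -0.7163]
output = (-1.0)·(-0.9978) + (-0.4)·(-0.7163) + 0.9 = 2.1843

2.1843


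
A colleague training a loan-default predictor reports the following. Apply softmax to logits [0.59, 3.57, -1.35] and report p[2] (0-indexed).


Exponentials: e^0.59=1.804, e^3.57=35.5166, e^-1.35=0.2592
Sum = 37.5798
Softmax = [0.048, 0.9451, 0.0069]
p[2] = 0.2592/37.5798 = 0.0069

0.0069


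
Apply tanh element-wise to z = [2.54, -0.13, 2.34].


tanh(2.54) = 0.9876
tanh(-0.13) = -0.1293
tanh(2.34) = 0.9816
result = [0.9876, -0.1293, 0.9816]

[0.9876, -0.1293, 0.9816]


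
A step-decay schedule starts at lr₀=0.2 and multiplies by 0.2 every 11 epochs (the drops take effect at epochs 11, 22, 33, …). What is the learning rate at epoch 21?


n_drops = ⌊21/11⌋ = 1
lr = 0.2·0.2^1 = 0.2·0.2 = 0.04

0.04


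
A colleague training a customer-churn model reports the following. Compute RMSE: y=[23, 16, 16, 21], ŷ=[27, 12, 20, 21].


MSE = 48/4 = 12
RMSE = √(48/4) = 3.4641

3.4641


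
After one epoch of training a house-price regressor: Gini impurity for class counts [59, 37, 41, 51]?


Probabilities: [59/188, 37/188, 41/188, 51/188] ≈ [0.3138, 0.1968, 0.2181, 0.2713]
Σpᵢ² = (3481 + 1369 + 1681 + 2601)/188² = 9132/35344
Gini = 1 - Σpᵢ² = 1 - 9132/35344 = 0.7416

0.7416


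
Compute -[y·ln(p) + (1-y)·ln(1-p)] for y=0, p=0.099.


BCE = -[y·ln(p) + (1-y)·ln(1-p)]
= -0 - 1·ln(1-0.099)
= -ln(0.901) = 0.1043

0.1043


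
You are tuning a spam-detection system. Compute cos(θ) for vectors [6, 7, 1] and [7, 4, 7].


A·B = 6·7 + 7·4 + 1·7 = 77
‖A‖ = √86 = 9.2736, ‖B‖ = √114 = 10.6771
cos = 77/(√86·√114) = 77/√9804 = 0.7777

0.7777


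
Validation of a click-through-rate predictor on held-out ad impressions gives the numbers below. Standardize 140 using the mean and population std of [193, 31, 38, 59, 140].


μ = 92.2, σ = 63.6094
z = (140 - 92.2)/63.6094 = 0.7515

0.7515


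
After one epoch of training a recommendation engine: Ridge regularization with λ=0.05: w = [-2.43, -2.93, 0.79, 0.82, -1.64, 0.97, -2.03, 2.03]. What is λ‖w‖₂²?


‖w‖₂² = (-2.43)² + (-2.93)² + (0.79)² + (0.82)² + (-1.64)² + (0.97)² + (-2.03)² + (2.03)²
     = 5.9049 + 8.5849 + 0.6241 + 0.6724 + 2.6896 + 0.9409 + 4.1209 + 4.1209
     = 27.6586
λ·‖w‖₂² = 0.05·27.6586 = 1.38293

1.38293


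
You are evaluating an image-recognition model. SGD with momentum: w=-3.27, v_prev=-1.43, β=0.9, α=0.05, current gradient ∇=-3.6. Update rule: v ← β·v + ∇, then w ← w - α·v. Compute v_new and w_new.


v_new = 0.9·-1.43 - 3.6 = -1.287 - 3.6 = -4.887
w_new = -3.27 - 0.05·-4.887 = -3.27 + 0.24435 = -3.02565

v_new=-4.887, w_new=-3.02565


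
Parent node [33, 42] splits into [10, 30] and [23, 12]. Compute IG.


Parent = [33, 42], H_parent = 0.9896
H_left = 0.8113 (n=40), H_right = 0.9275 (n=35)
H_children = (40/75)·0.8113 + (35/75)·0.9275 = 0.8655
IG = 0.9896 - 0.8655 = 0.1241

0.1241


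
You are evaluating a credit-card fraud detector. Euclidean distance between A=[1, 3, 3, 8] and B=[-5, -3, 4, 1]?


d = √((1+ 5)² + (3+ 3)² + (3-4)² + (8-1)²)
  = √(36 + 36 + 1 + 49)
  = √122 = 11.0454

11.0454


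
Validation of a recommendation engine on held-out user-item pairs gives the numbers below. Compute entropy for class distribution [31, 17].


Probabilities: [31/48, 17/48] ≈ [0.6458, 0.3542]
H = -((31/48)·log₂(31/48) + (17/48)·log₂(17/48))
  = 0.9377 bits

0.9377 bits


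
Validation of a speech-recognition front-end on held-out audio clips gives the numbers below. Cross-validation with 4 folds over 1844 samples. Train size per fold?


Fold size = 1844/4 = 461
Training per fold = 1844 - 461 = 1383

1383


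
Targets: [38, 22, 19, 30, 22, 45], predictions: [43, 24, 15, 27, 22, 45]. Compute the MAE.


Absolute errors: |38-43|=5, |22-24|=2, |19-15|=4, |30-27|=3, |22-22|=0, |45-45|=0
Sum = 14
MAE = 14/6 = 7/3

7/3


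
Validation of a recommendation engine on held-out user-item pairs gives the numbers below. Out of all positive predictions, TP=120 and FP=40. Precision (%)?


Precision = TP/(TP+FP)
= 120/(120+40)
= 120/160 = 75.0%

75.0%


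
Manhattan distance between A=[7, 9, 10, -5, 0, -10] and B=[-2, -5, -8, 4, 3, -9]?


d = |7+ 2| + |9+ 5| + |10+ 8| + |-5-4| + |0-3| + |-10+ 9|
  = 9 + 14 + 18 + 9 + 3 + 1
  = 54

54


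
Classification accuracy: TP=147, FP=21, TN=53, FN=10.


Accuracy = (TP+TN)/(TP+TN+FP+FN)
= (147+53)/(231)
= 200/231 = 86.58%

86.58%


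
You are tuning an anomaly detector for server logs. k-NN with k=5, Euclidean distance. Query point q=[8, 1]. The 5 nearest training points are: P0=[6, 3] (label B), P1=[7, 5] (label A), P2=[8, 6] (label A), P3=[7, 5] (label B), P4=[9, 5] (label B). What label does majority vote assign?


d(q,P0) = 2.8284  (label B)
d(q,P1) = 4.1231  (label A)
d(q,P2) = 5.0  (label A)
d(q,P3) = 4.1231  (label B)
d(q,P4) = 4.1231  (label B)
Votes: A=2, B=3
Majority → B

B


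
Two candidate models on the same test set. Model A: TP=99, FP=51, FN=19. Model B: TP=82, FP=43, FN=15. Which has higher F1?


Model A: P=99/150=0.66, R=99/118=0.839, F1=2PR/(P+R)=2TP/(2TP+FP+FN)=198/268=0.7388
Model B: P=82/125=0.656, R=82/97=0.8454, F1=2PR/(P+R)=2TP/(2TP+FP+FN)=164/222=0.7387
0.7388 > 0.7387 → Model A

Model A
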